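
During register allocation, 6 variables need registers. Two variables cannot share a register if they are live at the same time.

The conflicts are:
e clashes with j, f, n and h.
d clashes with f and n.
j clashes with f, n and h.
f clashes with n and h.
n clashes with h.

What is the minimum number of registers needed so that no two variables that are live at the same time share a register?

5

e, j, f, n, h pairwise conflict, so at least 5 registers are needed.
5 registers suffice: register 1 → {f}; register 2 → {n}; register 3 → {d, h}; register 4 → {e}; register 5 → {j}. No two conflicting variables share a register.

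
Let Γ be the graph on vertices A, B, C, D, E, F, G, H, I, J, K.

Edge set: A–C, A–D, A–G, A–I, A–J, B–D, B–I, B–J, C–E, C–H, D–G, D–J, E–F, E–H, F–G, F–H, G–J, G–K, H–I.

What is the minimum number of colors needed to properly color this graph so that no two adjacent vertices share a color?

A, D, G, J form a clique, so at least 4 colors are needed.
One proper 4-coloring: A=2, B=1, C=3, D=3, E=4, F=2, G=1, H=1, I=3, J=4, K=2. Every edge joins two different colors.

4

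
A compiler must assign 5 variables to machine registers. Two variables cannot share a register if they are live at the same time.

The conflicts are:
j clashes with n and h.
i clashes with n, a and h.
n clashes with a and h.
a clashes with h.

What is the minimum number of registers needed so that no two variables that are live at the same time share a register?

4

i, n, a, h all conflict with each other, so at least 4 registers are needed.
4 registers suffice: register 1 → {n}; register 2 → {h}; register 3 → {j, a}; register 4 → {i}. Each listed conflict is separated.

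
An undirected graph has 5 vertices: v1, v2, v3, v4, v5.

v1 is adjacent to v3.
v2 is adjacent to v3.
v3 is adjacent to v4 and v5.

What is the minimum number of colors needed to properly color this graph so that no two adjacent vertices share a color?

2

v1 and v3 are adjacent, so at least 2 colors are needed.
2 colors suffice: color 1 → {v3}; color 2 → {v1, v2, v4, v5}. Every edge joins two different colors.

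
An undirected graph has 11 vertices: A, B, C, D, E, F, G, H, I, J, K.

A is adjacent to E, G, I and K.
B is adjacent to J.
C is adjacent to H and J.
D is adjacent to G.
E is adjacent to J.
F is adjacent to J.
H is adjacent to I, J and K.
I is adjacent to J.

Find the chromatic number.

C, H, J are pairwise adjacent, so at least 3 colors are needed.
3 colors suffice: color 1 → {A, D, J}; color 2 → {B, E, F, G, H}; color 3 → {C, I, K}. Every edge joins two different colors.

3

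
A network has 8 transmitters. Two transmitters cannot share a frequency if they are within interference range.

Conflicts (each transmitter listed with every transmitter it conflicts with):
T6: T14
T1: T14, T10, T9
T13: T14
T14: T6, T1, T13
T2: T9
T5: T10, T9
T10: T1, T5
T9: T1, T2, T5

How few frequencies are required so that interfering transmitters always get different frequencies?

T6 and T14 conflict, so at least 2 frequencies are needed.
2 frequencies suffice: frequency 1 → {T14, T10, T9}; frequency 2 → {T6, T1, T13, T2, T5}. No two conflicting transmitters share a frequency.

2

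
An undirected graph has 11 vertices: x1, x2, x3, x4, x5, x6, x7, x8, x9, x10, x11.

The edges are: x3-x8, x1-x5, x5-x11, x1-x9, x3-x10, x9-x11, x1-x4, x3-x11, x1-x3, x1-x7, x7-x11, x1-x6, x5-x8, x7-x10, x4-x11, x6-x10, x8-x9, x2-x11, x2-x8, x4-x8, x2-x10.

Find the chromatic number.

2

x1 and x9 are adjacent, so at least 2 colors are needed.
One proper 2-coloring: x1=red, x2=blue, x3=blue, x4=blue, x5=blue, x6=blue, x7=blue, x8=red, x9=blue, x10=red, x11=red. Every edge joins two different colors.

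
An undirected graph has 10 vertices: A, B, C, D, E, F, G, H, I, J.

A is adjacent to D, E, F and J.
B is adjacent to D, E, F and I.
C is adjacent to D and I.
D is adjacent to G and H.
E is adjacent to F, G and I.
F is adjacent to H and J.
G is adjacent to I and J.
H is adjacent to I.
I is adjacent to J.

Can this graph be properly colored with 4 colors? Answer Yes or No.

Yes

The chromatic number is 3. G, I, J are mutually adjacent, so at least 3 colors are needed.
One proper 3-coloring: A=green, B=green, C=blue, D=red, E=blue, F=red, G=green, H=blue, I=red, J=blue.
Since 4 ≥ 3, a proper 4-coloring certainly exists.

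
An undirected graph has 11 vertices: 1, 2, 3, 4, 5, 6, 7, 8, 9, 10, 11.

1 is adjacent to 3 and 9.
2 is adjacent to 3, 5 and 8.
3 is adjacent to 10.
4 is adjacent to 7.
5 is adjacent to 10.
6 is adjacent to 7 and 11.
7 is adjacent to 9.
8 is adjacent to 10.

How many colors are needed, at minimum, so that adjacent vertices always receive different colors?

2

6 and 7 are adjacent, so at least 2 colors are needed.
2 colors suffice: color red → {1, 2, 7, 10, 11}; color blue → {3, 4, 5, 6, 8, 9}. No two adjacent vertices share a color.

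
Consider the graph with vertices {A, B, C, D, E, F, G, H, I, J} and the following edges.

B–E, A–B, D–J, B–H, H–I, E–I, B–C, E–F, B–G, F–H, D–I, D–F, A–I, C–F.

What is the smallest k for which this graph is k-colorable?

D and I are adjacent, so at least 2 colors are needed.
A valid assignment using 2 colors: A=blue, B=red, C=blue, D=blue, E=blue, F=red, G=blue, H=blue, I=red, J=red. Each edge has distinct colors on its endpoints.

2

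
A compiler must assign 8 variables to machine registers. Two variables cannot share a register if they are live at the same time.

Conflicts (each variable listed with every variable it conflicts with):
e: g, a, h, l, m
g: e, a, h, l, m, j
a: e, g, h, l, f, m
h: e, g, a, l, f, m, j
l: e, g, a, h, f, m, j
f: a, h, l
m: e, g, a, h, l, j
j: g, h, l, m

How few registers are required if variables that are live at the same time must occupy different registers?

e, g, a, h, l, m all conflict with each other, so at least 6 registers are needed.
Using 6 registers: e=6, g=5, a=3, h=1, l=2, f=4, m=4, j=3. Each listed conflict is separated.

6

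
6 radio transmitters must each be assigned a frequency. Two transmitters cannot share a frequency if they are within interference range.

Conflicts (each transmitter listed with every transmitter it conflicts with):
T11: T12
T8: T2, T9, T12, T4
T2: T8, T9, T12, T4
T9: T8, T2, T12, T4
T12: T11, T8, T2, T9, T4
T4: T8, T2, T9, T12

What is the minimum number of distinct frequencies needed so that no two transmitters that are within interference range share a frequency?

T8, T2, T9, T12, T4 pairwise conflict, so at least 5 frequencies are needed.
5 frequencies suffice: frequency 1 → {T12}; frequency 2 → {T11, T2}; frequency 3 → {T9}; frequency 4 → {T8}; frequency 5 → {T4}. No two conflicting transmitters share a frequency.

5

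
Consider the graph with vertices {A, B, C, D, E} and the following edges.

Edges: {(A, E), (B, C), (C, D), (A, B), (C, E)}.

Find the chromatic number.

2

B and C are adjacent, so at least 2 colors are needed.
2 colors suffice: color red → {A, C}; color blue → {B, D, E}. No two adjacent vertices share a color.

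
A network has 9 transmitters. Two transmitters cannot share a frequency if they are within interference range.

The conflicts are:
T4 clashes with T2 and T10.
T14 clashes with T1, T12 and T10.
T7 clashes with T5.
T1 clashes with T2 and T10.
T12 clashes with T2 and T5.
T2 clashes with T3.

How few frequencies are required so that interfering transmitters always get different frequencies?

T14, T1, T10 are mutually in conflict, so at least 3 frequencies are needed.
3 frequencies suffice: frequency 1 → {T2, T5, T10}; frequency 2 → {T4, T7, T1, T12, T3}; frequency 3 → {T14}. Every pair that conflicts lands in different frequencies.

3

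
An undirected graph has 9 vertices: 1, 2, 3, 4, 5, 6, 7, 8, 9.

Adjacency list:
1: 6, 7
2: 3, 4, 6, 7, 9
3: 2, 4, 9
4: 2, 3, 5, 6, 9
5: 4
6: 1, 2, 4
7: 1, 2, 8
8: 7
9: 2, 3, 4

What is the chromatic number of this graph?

4

2, 3, 4, 9 are mutually adjacent (a clique of size 4), so at least 4 colors are needed.
4 colors suffice: color red → {4, 7}; color blue → {1, 2, 5, 8}; color green → {3, 6}; color yellow → {9}. No two adjacent vertices share a color.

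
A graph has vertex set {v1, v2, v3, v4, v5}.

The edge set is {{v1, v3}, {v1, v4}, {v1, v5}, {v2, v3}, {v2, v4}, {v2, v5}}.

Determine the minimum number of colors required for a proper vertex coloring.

v1 and v4 are adjacent, so at least 2 colors are needed.
2 colors suffice: color 1 → {v1, v2}; color 2 → {v3, v4, v5}. Every edge joins two different colors.

2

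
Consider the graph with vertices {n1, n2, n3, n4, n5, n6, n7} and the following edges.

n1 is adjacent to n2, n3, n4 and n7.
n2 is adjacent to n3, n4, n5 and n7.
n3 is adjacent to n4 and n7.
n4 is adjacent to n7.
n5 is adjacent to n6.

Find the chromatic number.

5

n1, n2, n3, n4, n7 are mutually adjacent (a clique of size 5), so at least 5 colors are needed.
5 colors suffice: color 1 → {n2, n6}; color 2 → {n5, n7}; color 3 → {n1}; color 4 → {n3}; color 5 → {n4}. Each edge has distinct colors on its endpoints.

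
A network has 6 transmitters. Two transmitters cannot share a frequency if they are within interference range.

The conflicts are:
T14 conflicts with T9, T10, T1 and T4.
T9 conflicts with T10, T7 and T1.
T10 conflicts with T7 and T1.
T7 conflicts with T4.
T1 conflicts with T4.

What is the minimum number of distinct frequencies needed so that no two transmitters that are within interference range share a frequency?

T14, T9, T10, T1 pairwise conflict, so at least 4 frequencies are needed.
4 frequencies suffice: frequency 1 → {T10, T4}; frequency 2 → {T7, T1}; frequency 3 → {T14}; frequency 4 → {T9}. Each listed conflict is separated.

4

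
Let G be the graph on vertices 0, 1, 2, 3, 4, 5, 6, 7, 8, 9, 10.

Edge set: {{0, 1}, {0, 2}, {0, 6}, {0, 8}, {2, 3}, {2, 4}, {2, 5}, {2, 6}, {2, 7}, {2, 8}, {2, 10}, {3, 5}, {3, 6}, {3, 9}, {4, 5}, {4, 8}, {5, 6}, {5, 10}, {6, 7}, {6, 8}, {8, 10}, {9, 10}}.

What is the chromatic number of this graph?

2, 3, 5, 6 are pairwise adjacent (a clique of size 4), so at least 4 colors are needed.
4 colors suffice: color red → {1, 2, 9}; color blue → {4, 6, 10}; color green → {5, 7, 8}; color yellow → {0, 3}. No two adjacent vertices share a color.

4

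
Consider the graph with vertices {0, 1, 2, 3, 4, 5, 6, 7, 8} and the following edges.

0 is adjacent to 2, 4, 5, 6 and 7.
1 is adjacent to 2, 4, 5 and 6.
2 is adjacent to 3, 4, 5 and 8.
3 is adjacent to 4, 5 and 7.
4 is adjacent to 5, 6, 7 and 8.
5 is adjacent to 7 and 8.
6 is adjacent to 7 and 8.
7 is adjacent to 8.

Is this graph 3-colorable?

No

4, 5, 7, 8 are pairwise adjacent (a clique of size 4), so at least 4 colors are needed.
So 3 colors are not enough.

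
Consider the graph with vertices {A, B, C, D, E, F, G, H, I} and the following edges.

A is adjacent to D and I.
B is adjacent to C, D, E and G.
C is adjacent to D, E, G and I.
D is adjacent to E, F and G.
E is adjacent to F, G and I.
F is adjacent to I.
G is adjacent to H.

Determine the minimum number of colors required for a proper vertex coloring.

5

B, C, D, E, G form a clique, so at least 5 colors are needed.
A valid assignment using 5 colors: A=red, B=purple, C=green, D=blue, E=red, F=green, G=yellow, H=red, I=blue. Every edge joins two different colors.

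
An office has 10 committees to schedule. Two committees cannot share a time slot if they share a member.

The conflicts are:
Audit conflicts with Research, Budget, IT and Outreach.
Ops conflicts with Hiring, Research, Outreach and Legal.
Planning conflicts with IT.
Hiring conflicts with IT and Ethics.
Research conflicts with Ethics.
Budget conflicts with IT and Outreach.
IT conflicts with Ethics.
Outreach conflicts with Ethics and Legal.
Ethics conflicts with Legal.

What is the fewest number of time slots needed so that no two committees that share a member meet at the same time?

Hiring, IT, Ethics are mutually in conflict, so at least 3 time slots are needed.
3 time slots suffice: time slot 1 → {Research, IT, Outreach}; time slot 2 → {Audit, Ops, Planning, Ethics}; time slot 3 → {Hiring, Budget, Legal}. No two conflicting committees share a time slot.

3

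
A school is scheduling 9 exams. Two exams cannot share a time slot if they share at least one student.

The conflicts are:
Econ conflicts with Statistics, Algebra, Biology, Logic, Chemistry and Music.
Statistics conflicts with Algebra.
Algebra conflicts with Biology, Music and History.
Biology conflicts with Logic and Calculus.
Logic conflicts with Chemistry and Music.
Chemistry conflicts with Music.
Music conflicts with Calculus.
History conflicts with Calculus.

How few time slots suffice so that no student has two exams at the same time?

Econ, Logic, Chemistry, Music are mutually in conflict, so at least 4 time slots are needed.
4 time slots suffice: time slot 1 → {Econ, Calculus}; time slot 2 → {Algebra, Logic}; time slot 3 → {Statistics, Biology, Music, History}; time slot 4 → {Chemistry}. No two conflicting exams share a time slot.

4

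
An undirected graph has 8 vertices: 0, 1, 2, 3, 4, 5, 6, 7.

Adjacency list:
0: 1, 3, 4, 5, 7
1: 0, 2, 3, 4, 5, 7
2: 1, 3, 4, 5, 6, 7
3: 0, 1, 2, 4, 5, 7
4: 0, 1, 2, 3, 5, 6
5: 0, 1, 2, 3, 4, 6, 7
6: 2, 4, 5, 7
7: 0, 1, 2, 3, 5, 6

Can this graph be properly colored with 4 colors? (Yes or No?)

0, 1, 3, 4, 5 are mutually adjacent (a clique of size 5), so at least 5 colors are needed.
So 4 colors are not enough.

No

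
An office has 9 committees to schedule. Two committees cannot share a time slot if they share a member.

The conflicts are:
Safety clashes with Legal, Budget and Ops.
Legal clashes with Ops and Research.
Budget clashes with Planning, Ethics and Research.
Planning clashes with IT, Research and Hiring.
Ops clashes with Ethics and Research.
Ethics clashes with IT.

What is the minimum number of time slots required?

Safety, Legal, Ops all conflict with each other, so at least 3 time slots are needed.
3 time slots suffice: time slot 1 → {Planning, Ops}; time slot 2 → {Safety, Ethics, Research, Hiring}; time slot 3 → {Legal, Budget, IT}. Every pair that conflicts lands in different time slots.

3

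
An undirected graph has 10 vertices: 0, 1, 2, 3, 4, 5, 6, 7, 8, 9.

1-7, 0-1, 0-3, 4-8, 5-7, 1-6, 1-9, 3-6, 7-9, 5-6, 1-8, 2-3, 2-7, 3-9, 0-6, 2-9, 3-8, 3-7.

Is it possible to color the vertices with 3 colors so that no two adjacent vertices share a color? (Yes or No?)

No

2, 3, 7, 9 form a clique, so at least 4 colors are needed.
So 3 colors are not enough.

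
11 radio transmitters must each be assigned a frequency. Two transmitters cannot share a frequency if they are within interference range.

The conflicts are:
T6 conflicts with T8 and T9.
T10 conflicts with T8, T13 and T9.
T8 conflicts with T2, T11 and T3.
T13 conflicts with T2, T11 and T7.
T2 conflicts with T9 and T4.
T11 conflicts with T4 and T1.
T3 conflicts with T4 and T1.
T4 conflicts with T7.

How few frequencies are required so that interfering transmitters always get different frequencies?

2

T8 and T2 conflict, so at least 2 frequencies are needed.
2 frequencies suffice: frequency 1 → {T8, T13, T9, T4, T1}; frequency 2 → {T6, T10, T2, T11, T3, T7}. No two conflicting transmitters share a frequency.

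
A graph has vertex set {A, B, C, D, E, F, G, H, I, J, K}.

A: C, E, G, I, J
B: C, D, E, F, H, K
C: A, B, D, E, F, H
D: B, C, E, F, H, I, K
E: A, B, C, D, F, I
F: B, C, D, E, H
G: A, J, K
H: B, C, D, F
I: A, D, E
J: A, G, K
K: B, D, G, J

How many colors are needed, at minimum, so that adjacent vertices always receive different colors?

5

B, C, D, F, H are mutually adjacent (a clique of size 5), so at least 5 colors are needed.
5 colors suffice: A=red, B=blue, C=yellow, D=red, E=green, F=purple, G=yellow, H=green, I=blue, J=blue, K=green. No two adjacent vertices share a color.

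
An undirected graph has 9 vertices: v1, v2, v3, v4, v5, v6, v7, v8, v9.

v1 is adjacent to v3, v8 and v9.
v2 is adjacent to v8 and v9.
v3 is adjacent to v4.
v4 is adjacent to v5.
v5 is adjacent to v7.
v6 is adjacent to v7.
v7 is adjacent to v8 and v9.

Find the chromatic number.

2

v7 and v8 are adjacent, so at least 2 colors are needed.
A valid assignment using 2 colors: v1=1, v2=1, v3=2, v4=1, v5=2, v6=2, v7=1, v8=2, v9=2. No two adjacent vertices share a color.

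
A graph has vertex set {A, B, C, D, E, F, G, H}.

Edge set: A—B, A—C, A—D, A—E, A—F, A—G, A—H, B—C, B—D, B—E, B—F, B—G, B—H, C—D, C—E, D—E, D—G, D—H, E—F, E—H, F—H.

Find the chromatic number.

5

A, B, E, F, H are mutually adjacent (a clique of size 5), so at least 5 colors are needed.
One proper 5-coloring: A=1, B=2, C=5, D=4, E=3, F=4, G=3, H=5. Every edge joins two different colors.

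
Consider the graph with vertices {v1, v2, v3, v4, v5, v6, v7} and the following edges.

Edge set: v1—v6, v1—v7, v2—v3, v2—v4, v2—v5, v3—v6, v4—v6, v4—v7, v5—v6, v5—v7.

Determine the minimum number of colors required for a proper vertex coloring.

2

v4 and v6 are adjacent, so at least 2 colors are needed.
A valid assignment using 2 colors: v1=B, v2=R, v3=B, v4=B, v5=B, v6=R, v7=R. Each edge has distinct colors on its endpoints.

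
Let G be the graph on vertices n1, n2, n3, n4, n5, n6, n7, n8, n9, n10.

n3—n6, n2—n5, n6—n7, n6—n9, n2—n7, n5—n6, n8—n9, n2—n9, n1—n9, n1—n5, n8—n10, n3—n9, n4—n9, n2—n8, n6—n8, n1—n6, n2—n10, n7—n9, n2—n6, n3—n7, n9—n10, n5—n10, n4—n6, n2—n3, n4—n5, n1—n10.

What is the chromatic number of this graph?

n2, n3, n6, n7, n9 form a clique, so at least 5 colors are needed.
5 colors suffice: color 1 → {n5, n9}; color 2 → {n6, n10}; color 3 → {n1, n2, n4}; color 4 → {n3, n8}; color 5 → {n7}. Each edge has distinct colors on its endpoints.

5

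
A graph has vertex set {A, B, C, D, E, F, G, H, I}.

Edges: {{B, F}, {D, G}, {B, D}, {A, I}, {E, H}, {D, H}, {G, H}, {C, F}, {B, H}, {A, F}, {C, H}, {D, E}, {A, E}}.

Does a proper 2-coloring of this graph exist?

No

B, D, H are mutually adjacent, so at least 3 colors are needed.
So 2 colors are not enough.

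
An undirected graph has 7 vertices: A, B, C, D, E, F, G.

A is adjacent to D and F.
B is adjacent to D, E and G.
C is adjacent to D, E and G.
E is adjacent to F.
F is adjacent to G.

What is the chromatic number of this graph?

3

The cycle F-G-C-D-A-F has odd length 5, so it cannot be 2-colored; at least 3 colors are needed.
3 colors suffice: A=green, B=red, C=red, D=blue, E=blue, F=red, G=blue. Each edge has distinct colors on its endpoints.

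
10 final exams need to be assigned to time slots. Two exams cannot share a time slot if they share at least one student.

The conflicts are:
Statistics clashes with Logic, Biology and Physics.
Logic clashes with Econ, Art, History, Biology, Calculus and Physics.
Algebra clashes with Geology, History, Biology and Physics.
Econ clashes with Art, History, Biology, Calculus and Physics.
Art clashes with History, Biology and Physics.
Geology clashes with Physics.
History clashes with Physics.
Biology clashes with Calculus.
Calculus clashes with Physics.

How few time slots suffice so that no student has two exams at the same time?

5

Logic, Econ, Art, History, Physics are mutually in conflict, so at least 5 time slots are needed.
5 time slots suffice: time slot 1 → {Biology, Physics}; time slot 2 → {Logic, Algebra}; time slot 3 → {Statistics, Econ, Geology}; time slot 4 → {History, Calculus}; time slot 5 → {Art}. Each listed conflict is separated.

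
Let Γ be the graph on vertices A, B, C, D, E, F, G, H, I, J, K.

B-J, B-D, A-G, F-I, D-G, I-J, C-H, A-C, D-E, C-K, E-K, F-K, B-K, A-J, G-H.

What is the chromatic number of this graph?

3

The cycle B-K-C-A-J-B has odd length 5, so it cannot be 2-colored; at least 3 colors are needed.
3 colors suffice: A=red, B=blue, C=blue, D=red, E=blue, F=blue, G=blue, H=red, I=red, J=green, K=red. Each edge has distinct colors on its endpoints.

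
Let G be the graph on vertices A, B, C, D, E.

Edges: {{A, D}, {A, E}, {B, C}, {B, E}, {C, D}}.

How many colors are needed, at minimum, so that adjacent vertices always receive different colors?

3

The cycle E-B-C-D-A-E has odd length 5, so it cannot be 2-colored; at least 3 colors are needed.
3 colors suffice: color 1 → {C, E}; color 2 → {B, D}; color 3 → {A}. No two adjacent vertices share a color.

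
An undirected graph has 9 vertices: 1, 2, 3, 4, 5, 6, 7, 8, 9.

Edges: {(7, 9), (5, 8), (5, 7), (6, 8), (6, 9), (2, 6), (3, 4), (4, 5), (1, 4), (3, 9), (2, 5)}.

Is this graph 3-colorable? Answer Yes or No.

The chromatic number is 3. The cycle 4-3-9-7-5-4 has odd length 5, so it cannot be 2-colored; at least 3 colors are needed.
3 colors suffice: 1=a, 2=c, 3=c, 4=b, 5=a, 6=b, 7=b, 8=c, 9=a.
That is already a proper 3-coloring.

Yes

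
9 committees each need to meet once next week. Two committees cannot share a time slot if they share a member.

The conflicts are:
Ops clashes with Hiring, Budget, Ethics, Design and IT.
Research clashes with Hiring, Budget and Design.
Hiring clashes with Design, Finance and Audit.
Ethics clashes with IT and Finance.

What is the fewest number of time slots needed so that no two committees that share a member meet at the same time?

3

Ops, Ethics, IT all conflict with each other, so at least 3 time slots are needed.
Using 3 time slots: Ops=1, Research=1, Hiring=2, Budget=2, Ethics=2, Design=3, IT=3, Finance=1, Audit=1. No two conflicting committees share a time slot.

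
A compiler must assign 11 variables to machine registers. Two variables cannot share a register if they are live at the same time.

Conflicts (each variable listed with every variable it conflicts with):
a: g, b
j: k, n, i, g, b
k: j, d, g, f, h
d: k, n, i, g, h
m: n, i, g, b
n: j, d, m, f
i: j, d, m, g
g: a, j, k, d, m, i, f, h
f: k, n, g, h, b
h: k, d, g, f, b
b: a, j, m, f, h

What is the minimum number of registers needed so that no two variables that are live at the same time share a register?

4

k, d, g, h are mutually in conflict, so at least 4 registers are needed.
4 registers suffice: a=2, j=2, k=3, d=2, m=2, n=1, i=3, g=1, f=2, h=4, b=1. Each listed conflict is separated.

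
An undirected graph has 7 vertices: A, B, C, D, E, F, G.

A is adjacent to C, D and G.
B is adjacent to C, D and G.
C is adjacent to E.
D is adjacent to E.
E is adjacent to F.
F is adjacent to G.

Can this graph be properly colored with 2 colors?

The cycle B-G-F-E-C-B has odd length 5, so it cannot be 2-colored; at least 3 colors are needed.
So 2 colors are not enough.

No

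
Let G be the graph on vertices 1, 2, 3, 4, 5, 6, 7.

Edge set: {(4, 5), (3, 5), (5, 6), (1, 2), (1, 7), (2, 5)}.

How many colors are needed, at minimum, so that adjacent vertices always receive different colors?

1 and 7 are adjacent, so at least 2 colors are needed.
2 colors suffice: color red → {1, 5}; color blue → {2, 3, 4, 6, 7}. Every edge joins two different colors.

2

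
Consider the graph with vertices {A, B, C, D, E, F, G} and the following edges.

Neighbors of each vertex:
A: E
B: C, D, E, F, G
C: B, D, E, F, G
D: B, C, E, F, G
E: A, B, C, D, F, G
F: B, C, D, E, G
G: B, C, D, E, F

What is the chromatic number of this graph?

6

B, C, D, E, F, G are mutually adjacent (a clique of size 6), so at least 6 colors are needed.
A valid assignment using 6 colors: A=2, B=3, C=4, D=6, E=1, F=5, G=2. Every edge joins two different colors.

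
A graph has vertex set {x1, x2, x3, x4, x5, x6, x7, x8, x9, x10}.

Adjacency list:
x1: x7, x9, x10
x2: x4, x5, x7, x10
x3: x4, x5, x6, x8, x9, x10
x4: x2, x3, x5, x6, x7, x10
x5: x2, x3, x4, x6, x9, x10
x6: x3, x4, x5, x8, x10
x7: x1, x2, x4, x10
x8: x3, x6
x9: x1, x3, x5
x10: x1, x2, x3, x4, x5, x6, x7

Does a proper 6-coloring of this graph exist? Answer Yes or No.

Yes

The chromatic number is 5. x3, x4, x5, x6, x10 are pairwise adjacent (a clique of size 5), so at least 5 colors are needed.
5 colors suffice: color 1 → {x8, x9, x10}; color 2 → {x1, x4}; color 3 → {x3, x7}; color 4 → {x5}; color 5 → {x2, x6}.
Since 6 ≥ 5, a proper 6-coloring certainly exists.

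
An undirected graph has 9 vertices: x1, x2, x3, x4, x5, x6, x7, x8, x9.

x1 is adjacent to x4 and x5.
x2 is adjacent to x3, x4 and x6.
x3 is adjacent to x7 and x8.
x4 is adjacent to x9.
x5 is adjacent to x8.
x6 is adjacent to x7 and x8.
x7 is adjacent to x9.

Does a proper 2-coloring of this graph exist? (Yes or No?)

No

The cycle x3-x2-x4-x9-x7-x3 has odd length 5, so it cannot be 2-colored; at least 3 colors are needed.
So 2 colors are not enough.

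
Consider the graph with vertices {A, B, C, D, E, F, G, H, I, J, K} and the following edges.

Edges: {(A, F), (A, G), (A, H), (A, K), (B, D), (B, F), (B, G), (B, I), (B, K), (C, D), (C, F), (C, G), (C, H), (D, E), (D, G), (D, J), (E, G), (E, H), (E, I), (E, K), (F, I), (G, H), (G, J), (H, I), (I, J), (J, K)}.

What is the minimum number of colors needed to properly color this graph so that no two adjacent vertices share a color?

A, G, H are pairwise adjacent, so at least 3 colors are needed.
3 colors suffice: color red → {G, I, K}; color blue → {D, F, H}; color green → {A, B, C, E, J}. No two adjacent vertices share a color.

3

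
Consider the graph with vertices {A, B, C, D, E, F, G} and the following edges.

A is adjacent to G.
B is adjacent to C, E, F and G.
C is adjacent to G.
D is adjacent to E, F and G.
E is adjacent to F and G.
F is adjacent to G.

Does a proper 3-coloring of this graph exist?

B, E, F, G are pairwise adjacent (a clique of size 4), so at least 4 colors are needed.
So 3 colors are not enough.

No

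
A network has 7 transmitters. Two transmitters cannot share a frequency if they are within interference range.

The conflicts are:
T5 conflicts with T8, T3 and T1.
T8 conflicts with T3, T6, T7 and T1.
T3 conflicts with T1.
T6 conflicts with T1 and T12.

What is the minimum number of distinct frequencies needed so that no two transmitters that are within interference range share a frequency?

4

T5, T8, T3, T1 are mutually in conflict, so at least 4 frequencies are needed.
A valid assignment using 4 frequencies: T5=3, T8=1, T3=4, T6=3, T7=2, T1=2, T12=1. No two conflicting transmitters share a frequency.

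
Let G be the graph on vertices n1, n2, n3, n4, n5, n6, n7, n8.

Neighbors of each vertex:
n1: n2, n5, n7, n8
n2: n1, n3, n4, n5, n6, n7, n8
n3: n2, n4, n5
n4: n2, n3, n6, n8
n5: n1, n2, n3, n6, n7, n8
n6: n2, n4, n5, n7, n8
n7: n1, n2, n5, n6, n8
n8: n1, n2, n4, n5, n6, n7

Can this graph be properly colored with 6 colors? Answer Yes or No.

The chromatic number is 5. n2, n5, n6, n7, n8 form a clique, so at least 5 colors are needed.
A valid assignment using 5 colors: n1=4, n2=1, n3=2, n4=3, n5=3, n6=4, n7=5, n8=2.
Since 6 ≥ 5, a proper 6-coloring certainly exists.

Yes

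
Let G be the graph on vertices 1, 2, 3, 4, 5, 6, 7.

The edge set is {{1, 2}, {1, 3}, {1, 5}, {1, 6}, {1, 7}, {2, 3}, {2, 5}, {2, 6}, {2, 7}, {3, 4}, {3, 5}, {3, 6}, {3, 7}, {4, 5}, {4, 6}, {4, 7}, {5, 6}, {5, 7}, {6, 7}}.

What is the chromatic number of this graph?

1, 2, 3, 5, 6, 7 are mutually adjacent (a clique of size 6), so at least 6 colors are needed.
A valid assignment using 6 colors: 1=f, 2=e, 3=d, 4=e, 5=a, 6=c, 7=b. Each edge has distinct colors on its endpoints.

6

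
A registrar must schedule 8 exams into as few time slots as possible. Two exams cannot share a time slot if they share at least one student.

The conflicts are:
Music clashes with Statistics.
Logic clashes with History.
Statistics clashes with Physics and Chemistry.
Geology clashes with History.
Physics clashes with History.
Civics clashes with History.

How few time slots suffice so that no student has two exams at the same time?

Geology and History conflict, so at least 2 time slots are needed.
Using 2 time slots: Music=2, Logic=2, Statistics=1, Geology=2, Physics=2, Civics=2, History=1, Chemistry=2. Each listed conflict is separated.

2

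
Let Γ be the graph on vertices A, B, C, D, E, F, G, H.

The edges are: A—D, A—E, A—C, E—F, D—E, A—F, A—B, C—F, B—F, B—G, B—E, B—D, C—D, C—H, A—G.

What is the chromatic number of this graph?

A, B, D, E form a clique, so at least 4 colors are needed.
4 colors suffice: A=1, B=2, C=2, D=3, E=4, F=3, G=3, H=1. Every edge joins two different colors.

4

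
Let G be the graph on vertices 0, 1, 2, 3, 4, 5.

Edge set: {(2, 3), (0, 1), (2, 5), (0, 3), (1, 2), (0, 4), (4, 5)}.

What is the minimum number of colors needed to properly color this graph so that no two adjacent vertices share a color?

3

The cycle 0-4-5-2-3-0 has odd length 5, so it cannot be 2-colored; at least 3 colors are needed.
3 colors suffice: color red → {0, 2}; color blue → {1, 3, 5}; color green → {4}. No two adjacent vertices share a color.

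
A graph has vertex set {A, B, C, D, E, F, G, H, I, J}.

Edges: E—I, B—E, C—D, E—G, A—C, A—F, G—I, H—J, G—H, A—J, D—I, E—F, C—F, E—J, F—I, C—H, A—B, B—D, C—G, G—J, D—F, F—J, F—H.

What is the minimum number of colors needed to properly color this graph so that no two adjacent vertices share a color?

E, F, I are mutually adjacent, so at least 3 colors are needed.
A valid assignment using 3 colors: A=green, B=red, C=blue, D=green, E=green, F=red, G=red, H=green, I=blue, J=blue. No two adjacent vertices share a color.

3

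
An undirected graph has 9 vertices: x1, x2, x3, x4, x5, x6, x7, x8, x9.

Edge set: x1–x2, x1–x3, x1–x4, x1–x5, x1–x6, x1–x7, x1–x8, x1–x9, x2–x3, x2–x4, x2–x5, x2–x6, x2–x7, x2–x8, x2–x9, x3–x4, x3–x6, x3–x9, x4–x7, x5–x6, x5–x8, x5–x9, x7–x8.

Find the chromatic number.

x1, x2, x3, x9 are mutually adjacent (a clique of size 4), so at least 4 colors are needed.
4 colors suffice: color 1 → {x2}; color 2 → {x1}; color 3 → {x3, x5, x7}; color 4 → {x4, x6, x8, x9}. Every edge joins two different colors.

4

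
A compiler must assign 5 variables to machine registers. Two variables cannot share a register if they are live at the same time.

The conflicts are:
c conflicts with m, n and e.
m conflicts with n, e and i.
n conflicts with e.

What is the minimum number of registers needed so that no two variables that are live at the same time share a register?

c, m, n, e are mutually in conflict, so at least 4 registers are needed.
4 registers suffice: register 1 → {m}; register 2 → {n, i}; register 3 → {c}; register 4 → {e}. Each listed conflict is separated.

4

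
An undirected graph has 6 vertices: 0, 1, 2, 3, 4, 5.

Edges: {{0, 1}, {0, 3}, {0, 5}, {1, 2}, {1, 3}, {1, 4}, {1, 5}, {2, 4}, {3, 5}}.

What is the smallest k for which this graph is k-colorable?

0, 1, 3, 5 are pairwise adjacent (a clique of size 4), so at least 4 colors are needed.
4 colors suffice: color a → {1}; color b → {2, 3}; color c → {4, 5}; color d → {0}. Each edge has distinct colors on its endpoints.

4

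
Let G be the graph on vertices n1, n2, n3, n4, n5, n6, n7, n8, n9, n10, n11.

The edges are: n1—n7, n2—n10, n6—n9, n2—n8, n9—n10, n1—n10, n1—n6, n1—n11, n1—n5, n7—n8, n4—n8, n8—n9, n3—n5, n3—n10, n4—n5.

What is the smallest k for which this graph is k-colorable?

3

The cycle n7-n8-n2-n10-n1-n7 has odd length 5, so it cannot be 2-colored; at least 3 colors are needed.
3 colors suffice: color 1 → {n1, n3, n8}; color 2 → {n5, n6, n7, n10, n11}; color 3 → {n2, n4, n9}. Every edge joins two different colors.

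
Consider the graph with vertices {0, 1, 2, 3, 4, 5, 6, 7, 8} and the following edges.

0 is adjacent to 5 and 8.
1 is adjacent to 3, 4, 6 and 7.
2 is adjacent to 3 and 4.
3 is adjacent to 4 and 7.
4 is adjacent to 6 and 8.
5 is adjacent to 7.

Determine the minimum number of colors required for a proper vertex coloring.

1, 3, 7 form a triangle, so at least 3 colors are needed.
3 colors suffice: 0=red, 1=green, 2=green, 3=blue, 4=red, 5=blue, 6=blue, 7=red, 8=blue. No two adjacent vertices share a color.

3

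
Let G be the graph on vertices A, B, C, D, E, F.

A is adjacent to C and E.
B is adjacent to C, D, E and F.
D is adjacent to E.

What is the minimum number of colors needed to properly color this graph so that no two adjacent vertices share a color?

B, D, E form a triangle, so at least 3 colors are needed.
One proper 3-coloring: A=1, B=1, C=2, D=3, E=2, F=2. Each edge has distinct colors on its endpoints.

3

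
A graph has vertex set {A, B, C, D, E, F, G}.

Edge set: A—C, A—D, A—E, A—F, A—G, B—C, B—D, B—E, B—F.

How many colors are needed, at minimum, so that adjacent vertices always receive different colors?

A and F are adjacent, so at least 2 colors are needed.
2 colors suffice: color red → {A, B}; color blue → {C, D, E, F, G}. Each edge has distinct colors on its endpoints.

2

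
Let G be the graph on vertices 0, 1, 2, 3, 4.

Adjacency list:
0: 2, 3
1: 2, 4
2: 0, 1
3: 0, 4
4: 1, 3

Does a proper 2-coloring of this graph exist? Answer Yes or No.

The cycle 1-4-3-0-2-1 has odd length 5, so it cannot be 2-colored; at least 3 colors are needed.
So 2 colors are not enough.

No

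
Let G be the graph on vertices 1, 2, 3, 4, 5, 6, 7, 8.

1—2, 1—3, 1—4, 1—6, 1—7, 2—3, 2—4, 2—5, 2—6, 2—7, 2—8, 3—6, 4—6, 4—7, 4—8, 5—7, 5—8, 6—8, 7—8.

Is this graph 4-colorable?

The chromatic number is 4. 2, 4, 6, 8 form a clique, so at least 4 colors are needed.
4 colors suffice: 1=blue, 2=red, 3=yellow, 4=yellow, 5=yellow, 6=green, 7=green, 8=blue.
That is already a proper 4-coloring.

Yes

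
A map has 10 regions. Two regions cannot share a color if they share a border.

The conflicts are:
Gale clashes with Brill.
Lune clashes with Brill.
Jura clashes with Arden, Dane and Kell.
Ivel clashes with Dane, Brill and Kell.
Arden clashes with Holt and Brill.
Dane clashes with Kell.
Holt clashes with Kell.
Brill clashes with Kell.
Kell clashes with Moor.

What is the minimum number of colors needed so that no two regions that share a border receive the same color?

3

Ivel, Brill, Kell pairwise conflict, so at least 3 colors are needed.
3 colors suffice: color 1 → {Gale, Lune, Arden, Kell}; color 2 → {Dane, Holt, Brill, Moor}; color 3 → {Jura, Ivel}. No two conflicting regions share a color.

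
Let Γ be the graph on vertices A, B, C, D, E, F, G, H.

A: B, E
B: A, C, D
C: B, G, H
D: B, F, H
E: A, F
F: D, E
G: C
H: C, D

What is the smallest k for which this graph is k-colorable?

The cycle D-B-A-E-F-D has odd length 5, so it cannot be 2-colored; at least 3 colors are needed.
3 colors suffice: color red → {B, F, G, H}; color blue → {A, C, D}; color green → {E}. Every edge joins two different colors.

3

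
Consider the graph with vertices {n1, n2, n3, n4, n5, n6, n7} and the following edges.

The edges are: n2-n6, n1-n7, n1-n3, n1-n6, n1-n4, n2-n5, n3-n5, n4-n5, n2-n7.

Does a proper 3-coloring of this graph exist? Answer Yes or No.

Yes

The chromatic number is 3. The cycle n3-n1-n7-n2-n5-n3 has odd length 5, so it cannot be 2-colored; at least 3 colors are needed.
3 colors suffice: color 1 → {n1, n5}; color 2 → {n2, n3, n4}; color 3 → {n6, n7}.
That is already a proper 3-coloring.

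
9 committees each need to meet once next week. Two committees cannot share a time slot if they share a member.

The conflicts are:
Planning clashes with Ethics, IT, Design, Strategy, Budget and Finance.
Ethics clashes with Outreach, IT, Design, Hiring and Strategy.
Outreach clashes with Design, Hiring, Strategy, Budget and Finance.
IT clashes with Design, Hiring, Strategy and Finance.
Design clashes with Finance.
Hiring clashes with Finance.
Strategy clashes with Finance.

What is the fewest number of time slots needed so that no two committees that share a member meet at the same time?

4

Planning, Ethics, IT, Design are mutually in conflict, so at least 4 time slots are needed.
4 time slots suffice: Planning=1, Ethics=3, Outreach=1, IT=2, Design=4, Hiring=4, Strategy=4, Budget=2, Finance=3. Every pair that conflicts lands in different time slots.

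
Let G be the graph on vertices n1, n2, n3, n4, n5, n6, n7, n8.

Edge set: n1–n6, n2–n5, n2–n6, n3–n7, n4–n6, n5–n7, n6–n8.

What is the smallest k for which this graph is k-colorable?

n3 and n7 are adjacent, so at least 2 colors are needed.
2 colors suffice: color 1 → {n3, n5, n6}; color 2 → {n1, n2, n4, n7, n8}. Every edge joins two different colors.

2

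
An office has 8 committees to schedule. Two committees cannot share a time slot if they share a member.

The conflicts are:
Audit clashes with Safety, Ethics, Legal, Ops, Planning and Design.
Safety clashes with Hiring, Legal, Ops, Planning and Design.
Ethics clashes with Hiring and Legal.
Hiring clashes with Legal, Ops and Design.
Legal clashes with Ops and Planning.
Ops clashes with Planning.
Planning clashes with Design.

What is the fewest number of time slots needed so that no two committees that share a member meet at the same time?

Audit, Safety, Legal, Ops, Planning are mutually in conflict, so at least 5 time slots are needed.
5 time slots suffice: time slot 1 → {Legal, Design}; time slot 2 → {Audit, Hiring}; time slot 3 → {Safety, Ethics}; time slot 4 → {Ops}; time slot 5 → {Planning}. No two conflicting committees share a time slot.

5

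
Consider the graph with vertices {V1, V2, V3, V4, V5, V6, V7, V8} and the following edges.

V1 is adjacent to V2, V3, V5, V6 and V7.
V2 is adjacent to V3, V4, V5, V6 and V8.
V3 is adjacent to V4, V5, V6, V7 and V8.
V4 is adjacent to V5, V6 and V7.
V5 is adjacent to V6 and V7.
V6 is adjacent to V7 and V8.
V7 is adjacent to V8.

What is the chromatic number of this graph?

5

V2, V3, V4, V5, V6 are mutually adjacent (a clique of size 5), so at least 5 colors are needed.
A valid assignment using 5 colors: V1=P, V2=G, V3=B, V4=P, V5=Y, V6=R, V7=G, V8=Y. No two adjacent vertices share a color.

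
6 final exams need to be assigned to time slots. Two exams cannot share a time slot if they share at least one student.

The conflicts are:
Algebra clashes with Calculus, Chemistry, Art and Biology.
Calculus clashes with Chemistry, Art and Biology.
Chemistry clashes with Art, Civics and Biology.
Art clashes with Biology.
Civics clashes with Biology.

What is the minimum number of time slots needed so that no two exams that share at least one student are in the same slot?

Algebra, Calculus, Chemistry, Art, Biology are mutually in conflict, so at least 5 time slots are needed.
5 time slots suffice: time slot 1 → {Chemistry}; time slot 2 → {Biology}; time slot 3 → {Algebra, Civics}; time slot 4 → {Art}; time slot 5 → {Calculus}. No two conflicting exams share a time slot.

5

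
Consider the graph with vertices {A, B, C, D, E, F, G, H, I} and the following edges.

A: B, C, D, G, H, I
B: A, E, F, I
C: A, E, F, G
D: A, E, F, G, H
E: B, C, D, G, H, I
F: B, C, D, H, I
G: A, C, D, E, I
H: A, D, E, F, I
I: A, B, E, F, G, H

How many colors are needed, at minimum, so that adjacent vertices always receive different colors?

B, F, I form a triangle, so at least 3 colors are needed.
3 colors suffice: color 1 → {C, D, I}; color 2 → {A, E, F}; color 3 → {B, G, H}. Every edge joins two different colors.

3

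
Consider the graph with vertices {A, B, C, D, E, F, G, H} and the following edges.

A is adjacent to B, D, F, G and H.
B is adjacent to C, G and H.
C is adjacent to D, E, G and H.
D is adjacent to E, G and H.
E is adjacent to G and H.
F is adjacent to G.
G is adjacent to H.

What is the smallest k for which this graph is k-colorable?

C, D, E, G, H form a clique, so at least 5 colors are needed.
A valid assignment using 5 colors: A=3, B=4, C=3, D=4, E=5, F=2, G=1, H=2. Each edge has distinct colors on its endpoints.

5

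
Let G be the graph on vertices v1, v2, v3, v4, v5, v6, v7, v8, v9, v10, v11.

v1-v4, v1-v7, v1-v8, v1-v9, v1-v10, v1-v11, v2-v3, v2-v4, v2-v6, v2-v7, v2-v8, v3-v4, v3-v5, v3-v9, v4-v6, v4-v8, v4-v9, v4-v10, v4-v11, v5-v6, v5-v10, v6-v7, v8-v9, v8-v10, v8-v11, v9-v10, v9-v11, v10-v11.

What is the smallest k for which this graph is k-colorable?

v1, v4, v8, v9, v10, v11 are mutually adjacent (a clique of size 6), so at least 6 colors are needed.
6 colors suffice: color 1 → {v4, v5, v7}; color 2 → {v3, v6, v8}; color 3 → {v2, v9}; color 4 → {v10}; color 5 → {v1}; color 6 → {v11}. No two adjacent vertices share a color.

6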